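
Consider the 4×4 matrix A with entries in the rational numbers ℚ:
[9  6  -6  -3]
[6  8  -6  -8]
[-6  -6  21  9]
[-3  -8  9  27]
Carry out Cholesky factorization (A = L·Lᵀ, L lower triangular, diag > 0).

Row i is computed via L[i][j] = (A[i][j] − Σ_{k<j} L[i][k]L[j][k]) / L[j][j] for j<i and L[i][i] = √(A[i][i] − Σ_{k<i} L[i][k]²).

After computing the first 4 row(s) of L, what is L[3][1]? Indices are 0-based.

Step 1: L[0][0] = √(9) = 3.
  L[1][0] = (6) / L[0][0] = 2.
Step 2: L[1][1] = √(4) = 2.
  L[2][0] = (-6) / L[0][0] = -2.
  L[2][1] = (-2) / L[1][1] = -1.
Step 3: L[2][2] = √(16) = 4.
  L[3][0] = (-3) / L[0][0] = -1.
  L[3][1] = (-6) / L[1][1] = -3.
  L[3][2] = (4) / L[2][2] = 1.
Step 4: L[3][3] = √(16) = 4.

L[3][1] = -3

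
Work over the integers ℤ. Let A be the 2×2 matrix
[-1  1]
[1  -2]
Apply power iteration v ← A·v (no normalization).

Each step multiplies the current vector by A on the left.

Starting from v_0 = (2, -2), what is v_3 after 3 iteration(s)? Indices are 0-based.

v_3 = (-26, 42)

v_0 = (2, -2).
v_1 = A·v_0 = (-4, 6).
v_2 = A·v_1 = (10, -16).
v_3 = A·v_2 = (-26, 42).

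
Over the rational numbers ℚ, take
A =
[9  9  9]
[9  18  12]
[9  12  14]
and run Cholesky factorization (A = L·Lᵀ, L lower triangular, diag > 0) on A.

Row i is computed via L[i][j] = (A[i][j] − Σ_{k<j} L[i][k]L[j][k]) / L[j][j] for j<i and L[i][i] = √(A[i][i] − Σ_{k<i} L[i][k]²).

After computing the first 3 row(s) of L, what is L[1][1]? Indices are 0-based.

L[1][1] = 3

Step 1: L[0][0] = √(9) = 3.
  L[1][0] = (9) / L[0][0] = 3.
Step 2: L[1][1] = √(9) = 3.
  L[2][0] = (9) / L[0][0] = 3.
  L[2][1] = (3) / L[1][1] = 1.
Step 3: L[2][2] = √(4) = 2.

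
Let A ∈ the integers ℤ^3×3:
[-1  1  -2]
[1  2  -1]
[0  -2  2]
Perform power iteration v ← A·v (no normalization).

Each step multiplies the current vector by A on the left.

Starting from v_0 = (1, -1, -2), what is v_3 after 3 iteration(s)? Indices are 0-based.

v_3 = (15, 21, -24)

v_0 = (1, -1, -2).
v_1 = A·v_0 = (2, 1, -2).
v_2 = A·v_1 = (3, 6, -6).
v_3 = A·v_2 = (15, 21, -24).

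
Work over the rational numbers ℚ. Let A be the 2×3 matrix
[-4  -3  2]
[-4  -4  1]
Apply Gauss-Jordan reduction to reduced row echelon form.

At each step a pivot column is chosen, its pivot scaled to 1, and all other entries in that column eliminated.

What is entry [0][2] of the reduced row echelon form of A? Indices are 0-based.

M[0][2] = -5/4

step 1: normalize row 0 (÷-4) = (1, 3/4, -1/2)
  row 1: subtract -4×row0 = (0, -1, -1)
step 2: normalize row 1 (÷-1) = (0, 1, 1)
  row 0: subtract 3/4×row1 = (1, 0, -5/4)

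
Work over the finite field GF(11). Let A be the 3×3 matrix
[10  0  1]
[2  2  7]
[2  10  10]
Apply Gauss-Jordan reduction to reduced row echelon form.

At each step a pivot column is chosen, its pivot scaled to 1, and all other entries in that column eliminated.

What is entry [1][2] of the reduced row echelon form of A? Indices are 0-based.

M[1][2] = 10

step 1: normalize row 0 (÷10) = (1, 0, 10)
  row 1: subtract 2×row0 = (0, 2, 9)
  row 2: subtract 2×row0 = (0, 10, 1)
step 2: normalize row 1 (÷2) = (0, 1, 10)
  row 2: subtract 10×row1 = (0, 0, 0)
skip col 2 (zero from row 2)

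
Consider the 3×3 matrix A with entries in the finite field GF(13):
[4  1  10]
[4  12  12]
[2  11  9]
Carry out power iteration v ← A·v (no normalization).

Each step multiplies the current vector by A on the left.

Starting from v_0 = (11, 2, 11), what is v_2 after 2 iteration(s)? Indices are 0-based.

v_2 = (5, 8, 3)

v_0 = (11, 2, 11).
v_1 = A·v_0 = (0, 5, 0).
v_2 = A·v_1 = (5, 8, 3).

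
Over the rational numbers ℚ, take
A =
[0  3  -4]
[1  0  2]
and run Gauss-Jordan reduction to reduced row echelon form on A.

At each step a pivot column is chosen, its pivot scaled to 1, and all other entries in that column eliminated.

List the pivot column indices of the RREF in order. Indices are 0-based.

pivot(0,0): swap R0↔R1
pivot(0,0)=1: scale R0 → (1, 0, 2)
pivot(1,1)=3: scale R1 → (0, 1, -4/3)

pivot columns: 0, 1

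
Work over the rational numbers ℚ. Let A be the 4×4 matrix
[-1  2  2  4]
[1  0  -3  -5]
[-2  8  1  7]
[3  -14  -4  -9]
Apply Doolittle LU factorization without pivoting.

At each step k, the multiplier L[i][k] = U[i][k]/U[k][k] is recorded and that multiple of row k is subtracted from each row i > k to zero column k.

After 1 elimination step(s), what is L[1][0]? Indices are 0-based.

L[1][0] = -1

k=0: U[0][0]=-1
  eliminate (1,0): mult=-1, new row 1: (0, 2, -1, -1); set L[1][0]=-1
  eliminate (2,0): mult=2, new row 2: (0, 4, -3, -1); set L[2][0]=2
  eliminate (3,0): mult=-3, new row 3: (0, -8, 2, 3); set L[3][0]=-3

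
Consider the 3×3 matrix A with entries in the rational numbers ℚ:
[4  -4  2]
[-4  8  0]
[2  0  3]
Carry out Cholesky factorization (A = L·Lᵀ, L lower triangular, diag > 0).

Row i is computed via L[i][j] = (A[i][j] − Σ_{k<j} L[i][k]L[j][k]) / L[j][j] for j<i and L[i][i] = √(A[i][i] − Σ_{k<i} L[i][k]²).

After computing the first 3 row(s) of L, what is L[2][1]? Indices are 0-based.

Step 1: L[0][0] = √(4) = 2.
  L[1][0] = (-4) / L[0][0] = -2.
Step 2: L[1][1] = √(4) = 2.
  L[2][0] = (2) / L[0][0] = 1.
  L[2][1] = (2) / L[1][1] = 1.
Step 3: L[2][2] = √(1) = 1.

L[2][1] = 1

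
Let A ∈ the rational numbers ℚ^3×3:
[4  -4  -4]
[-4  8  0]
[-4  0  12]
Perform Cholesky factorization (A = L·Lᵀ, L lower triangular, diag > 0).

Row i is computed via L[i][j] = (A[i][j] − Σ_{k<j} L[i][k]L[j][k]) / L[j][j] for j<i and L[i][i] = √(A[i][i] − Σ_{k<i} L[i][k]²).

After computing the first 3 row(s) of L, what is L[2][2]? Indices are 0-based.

Step 1: L[0][0] = √(4) = 2.
  L[1][0] = (-4) / L[0][0] = -2.
Step 2: L[1][1] = √(4) = 2.
  L[2][0] = (-4) / L[0][0] = -2.
  L[2][1] = (-4) / L[1][1] = -2.
Step 3: L[2][2] = √(4) = 2.

L[2][2] = 2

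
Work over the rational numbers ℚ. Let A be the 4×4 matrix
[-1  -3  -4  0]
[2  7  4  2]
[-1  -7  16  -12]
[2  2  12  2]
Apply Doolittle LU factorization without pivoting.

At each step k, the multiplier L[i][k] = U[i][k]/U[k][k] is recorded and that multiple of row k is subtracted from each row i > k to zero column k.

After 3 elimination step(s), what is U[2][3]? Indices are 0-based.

[col 0] pivot -1
  R1 -= -2*R0 → (0, 1, -4, 2)  (L[1][0] := -2)
  R2 -= 1*R0 → (0, -4, 20, -12)  (L[2][0] := 1)
  R3 -= -2*R0 → (0, -4, 4, 2)  (L[3][0] := -2)
[col 1] pivot 1
  R2 -= -4*R1 → (0, 0, 4, -4)  (L[2][1] := -4)
  R3 -= -4*R1 → (0, 0, -12, 10)  (L[3][1] := -4)
[col 2] pivot 4
  R3 -= -3*R2 → (0, 0, 0, -2)  (L[3][2] := -3)

U[2][3] = -4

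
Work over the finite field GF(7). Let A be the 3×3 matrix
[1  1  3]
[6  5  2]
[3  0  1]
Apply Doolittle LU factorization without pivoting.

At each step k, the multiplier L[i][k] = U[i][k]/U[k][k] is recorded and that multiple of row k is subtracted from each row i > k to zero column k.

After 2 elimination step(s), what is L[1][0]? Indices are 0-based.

k=0: U[0][0]=1
  eliminate (1,0): mult=6, new row 1: (0, 6, 5); set L[1][0]=6
  eliminate (2,0): mult=3, new row 2: (0, 4, 6); set L[2][0]=3
k=1: U[1][1]=6
  eliminate (2,1): mult=3, new row 2: (0, 0, 5); set L[2][1]=3

L[1][0] = 6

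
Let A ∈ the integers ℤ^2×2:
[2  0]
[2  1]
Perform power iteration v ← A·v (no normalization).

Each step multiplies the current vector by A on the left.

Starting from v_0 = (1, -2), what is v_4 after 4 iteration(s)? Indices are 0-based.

v_0 = (1, -2).
v_1 = A·v_0 = (2, 0).
v_2 = A·v_1 = (4, 4).
v_3 = A·v_2 = (8, 12).
v_4 = A·v_3 = (16, 28).

v_4 = (16, 28)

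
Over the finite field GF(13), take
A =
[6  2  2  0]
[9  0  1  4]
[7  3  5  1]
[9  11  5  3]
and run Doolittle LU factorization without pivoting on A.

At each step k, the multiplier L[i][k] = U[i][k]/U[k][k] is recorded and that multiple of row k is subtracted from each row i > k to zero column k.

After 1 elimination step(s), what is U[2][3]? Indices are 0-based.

U[2][3] = 1

[col 0] pivot 6
  R1 -= 8*R0 → (0, 10, 11, 4)  (L[1][0] := 8)
  R2 -= 12*R0 → (0, 5, 7, 1)  (L[2][0] := 12)
  R3 -= 8*R0 → (0, 8, 2, 3)  (L[3][0] := 8)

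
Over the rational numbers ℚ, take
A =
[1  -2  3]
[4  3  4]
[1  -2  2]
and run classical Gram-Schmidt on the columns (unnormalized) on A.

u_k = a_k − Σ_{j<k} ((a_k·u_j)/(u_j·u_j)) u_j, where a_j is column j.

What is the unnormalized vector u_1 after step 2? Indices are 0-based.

Step 1: u_0 = a_0 = (1, 4, 1).
Step 2: u_1 = a_1 − (4/9)·u_0 = (-22/9, 11/9, -22/9).

u_1 = (-22/9, 11/9, -22/9)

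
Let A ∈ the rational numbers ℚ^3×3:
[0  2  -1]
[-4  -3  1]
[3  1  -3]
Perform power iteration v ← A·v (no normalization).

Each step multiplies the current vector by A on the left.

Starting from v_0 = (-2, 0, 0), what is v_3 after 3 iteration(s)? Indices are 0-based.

v_3 = (-86, 28, -42)

v_0 = (-2, 0, 0).
v_1 = A·v_0 = (0, 8, -6).
v_2 = A·v_1 = (22, -30, 26).
v_3 = A·v_2 = (-86, 28, -42).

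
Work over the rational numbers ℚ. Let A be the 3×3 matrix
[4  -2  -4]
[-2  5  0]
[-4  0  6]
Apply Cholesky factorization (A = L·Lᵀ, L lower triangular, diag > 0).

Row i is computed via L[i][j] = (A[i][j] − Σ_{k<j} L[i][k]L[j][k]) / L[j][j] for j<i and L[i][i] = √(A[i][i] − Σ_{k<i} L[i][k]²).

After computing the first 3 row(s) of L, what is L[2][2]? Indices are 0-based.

L[2][2] = 1

Step 1: L[0][0] = √(4) = 2.
  L[1][0] = (-2) / L[0][0] = -1.
Step 2: L[1][1] = √(4) = 2.
  L[2][0] = (-4) / L[0][0] = -2.
  L[2][1] = (-2) / L[1][1] = -1.
Step 3: L[2][2] = √(1) = 1.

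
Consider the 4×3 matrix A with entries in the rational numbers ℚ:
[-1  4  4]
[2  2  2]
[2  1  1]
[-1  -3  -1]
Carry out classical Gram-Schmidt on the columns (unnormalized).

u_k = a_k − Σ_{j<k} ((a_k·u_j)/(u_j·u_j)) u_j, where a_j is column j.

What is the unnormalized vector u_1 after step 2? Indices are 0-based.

Step 1: u_0 = a_0 = (-1, 2, 2, -1).
Step 2: u_1 = a_1 − (1/2)·u_0 = (9/2, 1, 0, -5/2).

u_1 = (9/2, 1, 0, -5/2)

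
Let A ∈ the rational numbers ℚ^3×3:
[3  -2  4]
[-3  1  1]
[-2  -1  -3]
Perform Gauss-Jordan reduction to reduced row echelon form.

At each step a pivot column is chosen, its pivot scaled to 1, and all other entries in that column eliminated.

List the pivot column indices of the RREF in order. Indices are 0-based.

step 1: normalize row 0 (÷3) = (1, -2/3, 4/3)
  row 1: subtract -3×row0 = (0, -1, 5)
  row 2: subtract -2×row0 = (0, -7/3, -1/3)
step 2: normalize row 1 (÷-1) = (0, 1, -5)
  row 0: subtract -2/3×row1 = (1, 0, -2)
  row 2: subtract -7/3×row1 = (0, 0, -12)
step 3: normalize row 2 (÷-12) = (0, 0, 1)
  row 0: subtract -2×row2 = (1, 0, 0)
  row 1: subtract -5×row2 = (0, 1, 0)

pivot columns: 0, 1, 2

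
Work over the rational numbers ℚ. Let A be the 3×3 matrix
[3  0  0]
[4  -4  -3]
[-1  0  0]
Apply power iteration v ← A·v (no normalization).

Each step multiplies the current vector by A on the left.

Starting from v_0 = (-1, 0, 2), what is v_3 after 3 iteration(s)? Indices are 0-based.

v_0 = (-1, 0, 2).
v_1 = A·v_0 = (-3, -10, 1).
v_2 = A·v_1 = (-9, 25, 3).
v_3 = A·v_2 = (-27, -145, 9).

v_3 = (-27, -145, 9)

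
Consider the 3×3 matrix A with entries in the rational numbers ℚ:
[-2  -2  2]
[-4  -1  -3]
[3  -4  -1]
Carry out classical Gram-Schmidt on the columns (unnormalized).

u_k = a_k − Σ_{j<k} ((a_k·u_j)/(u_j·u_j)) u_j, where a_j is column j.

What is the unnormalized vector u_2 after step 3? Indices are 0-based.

u_2 = (1634/593, -1204/593, -516/593)

Step 1: u_0 = a_0 = (-2, -4, 3).
Step 2: u_1 = a_1 − (-4/29)·u_0 = (-66/29, -45/29, -104/29).
Step 3: u_2 = a_2 − (5/29)·u_0 − (107/593)·u_1 = (1634/593, -1204/593, -516/593).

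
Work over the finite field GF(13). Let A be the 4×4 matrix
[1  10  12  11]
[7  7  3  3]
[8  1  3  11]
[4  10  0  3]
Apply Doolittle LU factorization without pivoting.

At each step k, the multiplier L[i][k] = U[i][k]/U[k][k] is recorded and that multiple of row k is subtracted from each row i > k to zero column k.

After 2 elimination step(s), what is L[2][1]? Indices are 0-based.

k=0: U[0][0]=1
  eliminate (1,0): mult=7, new row 1: (0, 2, 10, 4); set L[1][0]=7
  eliminate (2,0): mult=8, new row 2: (0, 12, 11, 1); set L[2][0]=8
  eliminate (3,0): mult=4, new row 3: (0, 9, 4, 11); set L[3][0]=4
k=1: U[1][1]=2
  eliminate (2,1): mult=6, new row 2: (0, 0, 3, 3); set L[2][1]=6
  eliminate (3,1): mult=11, new row 3: (0, 0, 11, 6); set L[3][1]=11

L[2][1] = 6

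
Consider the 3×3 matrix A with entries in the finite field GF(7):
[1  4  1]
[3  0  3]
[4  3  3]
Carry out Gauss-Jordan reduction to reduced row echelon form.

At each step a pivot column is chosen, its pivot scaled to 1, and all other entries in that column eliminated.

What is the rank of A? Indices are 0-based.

pivot(0,0)=1: scale R0 → (1, 4, 1)
  clear (1,0): R1 −= (3)R0 → (0, 2, 0)
  clear (2,0): R2 −= (4)R0 → (0, 1, 6)
pivot(1,1)=2: scale R1 → (0, 1, 0)
  clear (0,1): R0 −= (4)R1 → (1, 0, 1)
  clear (2,1): R2 −= (1)R1 → (0, 0, 6)
pivot(2,2)=6: scale R2 → (0, 0, 1)
  clear (0,2): R0 −= (1)R2 → (1, 0, 0)

rank = 3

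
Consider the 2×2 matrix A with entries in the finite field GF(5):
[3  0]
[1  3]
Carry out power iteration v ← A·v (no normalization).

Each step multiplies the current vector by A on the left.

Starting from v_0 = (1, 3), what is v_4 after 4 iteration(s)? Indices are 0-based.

v_0 = (1, 3).
v_1 = A·v_0 = (3, 0).
v_2 = A·v_1 = (4, 3).
v_3 = A·v_2 = (2, 3).
v_4 = A·v_3 = (1, 1).

v_4 = (1, 1)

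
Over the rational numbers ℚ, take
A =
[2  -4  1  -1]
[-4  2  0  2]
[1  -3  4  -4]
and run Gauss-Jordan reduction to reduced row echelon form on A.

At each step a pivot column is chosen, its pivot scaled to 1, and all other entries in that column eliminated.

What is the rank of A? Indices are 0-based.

pivot(0,0)=2: scale R0 → (1, -2, 1/2, -1/2)
  clear (1,0): R1 −= (-4)R0 → (0, -6, 2, 0)
  clear (2,0): R2 −= (1)R0 → (0, -1, 7/2, -7/2)
pivot(1,1)=-6: scale R1 → (0, 1, -1/3, 0)
  clear (0,1): R0 −= (-2)R1 → (1, 0, -1/6, -1/2)
  clear (2,1): R2 −= (-1)R1 → (0, 0, 19/6, -7/2)
pivot(2,2)=19/6: scale R2 → (0, 0, 1, -21/19)
  clear (0,2): R0 −= (-1/6)R2 → (1, 0, 0, -13/19)
  clear (1,2): R1 −= (-1/3)R2 → (0, 1, 0, -7/19)

rank = 3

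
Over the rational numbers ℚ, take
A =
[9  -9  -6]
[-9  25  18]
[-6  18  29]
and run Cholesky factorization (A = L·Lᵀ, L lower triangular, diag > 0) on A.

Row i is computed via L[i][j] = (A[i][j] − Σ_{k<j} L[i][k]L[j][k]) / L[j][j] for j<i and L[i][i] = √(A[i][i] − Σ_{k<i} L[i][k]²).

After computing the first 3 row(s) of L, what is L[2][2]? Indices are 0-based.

L[2][2] = 4

Step 1: L[0][0] = √(9) = 3.
  L[1][0] = (-9) / L[0][0] = -3.
Step 2: L[1][1] = √(16) = 4.
  L[2][0] = (-6) / L[0][0] = -2.
  L[2][1] = (12) / L[1][1] = 3.
Step 3: L[2][2] = √(16) = 4.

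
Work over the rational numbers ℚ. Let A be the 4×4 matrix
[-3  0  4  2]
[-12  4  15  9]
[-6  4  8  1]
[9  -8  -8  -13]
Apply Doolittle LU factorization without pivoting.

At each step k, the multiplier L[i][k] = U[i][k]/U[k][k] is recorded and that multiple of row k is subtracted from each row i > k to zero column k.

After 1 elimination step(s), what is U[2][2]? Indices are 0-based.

U[2][2] = 0

k=0: U[0][0]=-3
  eliminate (1,0): mult=4, new row 1: (0, 4, -1, 1); set L[1][0]=4
  eliminate (2,0): mult=2, new row 2: (0, 4, 0, -3); set L[2][0]=2
  eliminate (3,0): mult=-3, new row 3: (0, -8, 4, -7); set L[3][0]=-3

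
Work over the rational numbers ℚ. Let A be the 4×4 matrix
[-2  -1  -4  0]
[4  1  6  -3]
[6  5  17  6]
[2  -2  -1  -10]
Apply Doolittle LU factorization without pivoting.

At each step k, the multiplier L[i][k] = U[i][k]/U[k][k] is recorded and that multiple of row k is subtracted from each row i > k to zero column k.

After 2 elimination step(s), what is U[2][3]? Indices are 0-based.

U[2][3] = 0

k=0: U[0][0]=-2
  eliminate (1,0): mult=-2, new row 1: (0, -1, -2, -3); set L[1][0]=-2
  eliminate (2,0): mult=-3, new row 2: (0, 2, 5, 6); set L[2][0]=-3
  eliminate (3,0): mult=-1, new row 3: (0, -3, -5, -10); set L[3][0]=-1
k=1: U[1][1]=-1
  eliminate (2,1): mult=-2, new row 2: (0, 0, 1, 0); set L[2][1]=-2
  eliminate (3,1): mult=3, new row 3: (0, 0, 1, -1); set L[3][1]=3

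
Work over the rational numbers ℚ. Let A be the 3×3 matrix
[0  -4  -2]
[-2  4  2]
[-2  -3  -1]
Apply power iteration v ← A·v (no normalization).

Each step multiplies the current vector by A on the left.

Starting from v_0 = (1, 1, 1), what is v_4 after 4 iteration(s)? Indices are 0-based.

v_0 = (1, 1, 1).
v_1 = A·v_0 = (-6, 4, -6).
v_2 = A·v_1 = (-4, 16, 6).
v_3 = A·v_2 = (-76, 84, -46).
v_4 = A·v_3 = (-244, 396, -54).

v_4 = (-244, 396, -54)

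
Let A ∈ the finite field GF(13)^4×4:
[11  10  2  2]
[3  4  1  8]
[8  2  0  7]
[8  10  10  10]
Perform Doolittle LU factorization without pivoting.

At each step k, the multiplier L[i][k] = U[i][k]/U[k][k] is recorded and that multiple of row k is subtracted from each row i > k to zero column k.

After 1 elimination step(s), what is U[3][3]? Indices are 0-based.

U[3][3] = 5

Step 1: pivot at (0,0) is 11.
  row1 ← row1 − (5)·row0  ⇒  L[1][0]=5, U row1=(0, 6, 4, 11)
  row2 ← row2 − (9)·row0  ⇒  L[2][0]=9, U row2=(0, 3, 8, 2)
  row3 ← row3 − (9)·row0  ⇒  L[3][0]=9, U row3=(0, 11, 5, 5)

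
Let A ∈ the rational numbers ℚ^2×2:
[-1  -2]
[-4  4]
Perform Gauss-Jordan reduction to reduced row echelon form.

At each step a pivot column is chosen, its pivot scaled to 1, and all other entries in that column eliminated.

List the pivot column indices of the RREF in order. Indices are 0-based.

pivot(0,0)=-1: scale R0 → (1, 2)
  clear (1,0): R1 −= (-4)R0 → (0, 12)
pivot(1,1)=12: scale R1 → (0, 1)
  clear (0,1): R0 −= (2)R1 → (1, 0)

pivot columns: 0, 1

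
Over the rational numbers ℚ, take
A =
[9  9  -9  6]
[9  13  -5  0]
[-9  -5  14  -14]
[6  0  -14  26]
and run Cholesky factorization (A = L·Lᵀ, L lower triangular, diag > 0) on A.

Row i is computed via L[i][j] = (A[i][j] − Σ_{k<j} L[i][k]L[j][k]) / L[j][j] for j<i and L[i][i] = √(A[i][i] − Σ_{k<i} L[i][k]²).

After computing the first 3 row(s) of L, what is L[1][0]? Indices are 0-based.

L[1][0] = 3

Step 1: L[0][0] = √(9) = 3.
  L[1][0] = (9) / L[0][0] = 3.
Step 2: L[1][1] = √(4) = 2.
  L[2][0] = (-9) / L[0][0] = -3.
  L[2][1] = (4) / L[1][1] = 2.
Step 3: L[2][2] = √(1) = 1.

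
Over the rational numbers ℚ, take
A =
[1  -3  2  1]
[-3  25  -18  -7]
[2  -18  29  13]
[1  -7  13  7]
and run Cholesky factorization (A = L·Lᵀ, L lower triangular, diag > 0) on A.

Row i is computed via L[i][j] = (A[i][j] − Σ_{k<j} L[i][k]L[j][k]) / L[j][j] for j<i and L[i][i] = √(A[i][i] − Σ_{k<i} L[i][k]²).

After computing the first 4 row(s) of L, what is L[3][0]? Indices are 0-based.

L[3][0] = 1

Step 1: L[0][0] = √(1) = 1.
  L[1][0] = (-3) / L[0][0] = -3.
Step 2: L[1][1] = √(16) = 4.
  L[2][0] = (2) / L[0][0] = 2.
  L[2][1] = (-12) / L[1][1] = -3.
Step 3: L[2][2] = √(16) = 4.
  L[3][0] = (1) / L[0][0] = 1.
  L[3][1] = (-4) / L[1][1] = -1.
  L[3][2] = (8) / L[2][2] = 2.
Step 4: L[3][3] = √(1) = 1.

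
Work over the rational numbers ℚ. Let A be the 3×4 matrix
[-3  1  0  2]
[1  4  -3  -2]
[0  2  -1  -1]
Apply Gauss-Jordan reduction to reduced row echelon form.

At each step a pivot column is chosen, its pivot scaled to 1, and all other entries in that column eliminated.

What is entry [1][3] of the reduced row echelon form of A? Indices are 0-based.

M[1][3] = -1

[1] R0 /= -3  ⇒  (1, -1/3, 0, -2/3)
     R1 -= 1·R0  ⇒  (0, 13/3, -3, -4/3)
[2] R1 /= 13/3  ⇒  (0, 1, -9/13, -4/13)
     R0 -= -1/3·R1  ⇒  (1, 0, -3/13, -10/13)
     R2 -= 2·R1  ⇒  (0, 0, 5/13, -5/13)
[3] R2 /= 5/13  ⇒  (0, 0, 1, -1)
     R0 -= -3/13·R2  ⇒  (1, 0, 0, -1)
     R1 -= -9/13·R2  ⇒  (0, 1, 0, -1)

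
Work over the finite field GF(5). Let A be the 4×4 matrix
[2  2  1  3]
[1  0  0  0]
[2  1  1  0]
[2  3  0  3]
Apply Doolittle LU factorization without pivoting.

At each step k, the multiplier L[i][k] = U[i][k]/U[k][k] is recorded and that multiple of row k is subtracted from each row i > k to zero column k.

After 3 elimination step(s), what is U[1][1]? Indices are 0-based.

Step 1: pivot at (0,0) is 2.
  row1 ← row1 − (3)·row0  ⇒  L[1][0]=3, U row1=(0, 4, 2, 1)
  row2 ← row2 − (1)·row0  ⇒  L[2][0]=1, U row2=(0, 4, 0, 2)
  row3 ← row3 − (1)·row0  ⇒  L[3][0]=1, U row3=(0, 1, 4, 0)
Step 2: pivot at (1,1) is 4.
  row2 ← row2 − (1)·row1  ⇒  L[2][1]=1, U row2=(0, 0, 3, 1)
  row3 ← row3 − (4)·row1  ⇒  L[3][1]=4, U row3=(0, 0, 1, 1)
Step 3: pivot at (2,2) is 3.
  row3 ← row3 − (2)·row2  ⇒  L[3][2]=2, U row3=(0, 0, 0, 4)

U[1][1] = 4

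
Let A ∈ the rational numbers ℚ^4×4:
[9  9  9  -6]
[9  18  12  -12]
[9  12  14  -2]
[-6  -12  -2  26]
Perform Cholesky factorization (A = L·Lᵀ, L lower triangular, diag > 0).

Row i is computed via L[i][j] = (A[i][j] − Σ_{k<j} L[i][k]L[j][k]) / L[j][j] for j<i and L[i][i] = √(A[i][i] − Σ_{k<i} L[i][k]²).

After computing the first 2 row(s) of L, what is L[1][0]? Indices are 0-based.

L[1][0] = 3

Step 1: L[0][0] = √(9) = 3.
  L[1][0] = (9) / L[0][0] = 3.
Step 2: L[1][1] = √(9) = 3.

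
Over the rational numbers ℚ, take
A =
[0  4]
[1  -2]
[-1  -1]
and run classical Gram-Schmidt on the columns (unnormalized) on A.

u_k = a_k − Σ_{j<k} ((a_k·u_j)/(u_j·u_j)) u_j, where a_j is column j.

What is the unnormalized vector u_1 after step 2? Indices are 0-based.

Step 1: u_0 = a_0 = (0, 1, -1).
Step 2: u_1 = a_1 − (-1/2)·u_0 = (4, -3/2, -3/2).

u_1 = (4, -3/2, -3/2)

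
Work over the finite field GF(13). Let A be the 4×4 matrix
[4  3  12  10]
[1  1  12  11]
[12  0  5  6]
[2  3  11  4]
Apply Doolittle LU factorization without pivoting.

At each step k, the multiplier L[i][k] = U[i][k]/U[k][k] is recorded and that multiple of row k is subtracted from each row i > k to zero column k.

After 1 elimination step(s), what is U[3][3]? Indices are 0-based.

U[3][3] = 12

Step 1: pivot at (0,0) is 4.
  row1 ← row1 − (10)·row0  ⇒  L[1][0]=10, U row1=(0, 10, 9, 2)
  row2 ← row2 − (3)·row0  ⇒  L[2][0]=3, U row2=(0, 4, 8, 2)
  row3 ← row3 − (7)·row0  ⇒  L[3][0]=7, U row3=(0, 8, 5, 12)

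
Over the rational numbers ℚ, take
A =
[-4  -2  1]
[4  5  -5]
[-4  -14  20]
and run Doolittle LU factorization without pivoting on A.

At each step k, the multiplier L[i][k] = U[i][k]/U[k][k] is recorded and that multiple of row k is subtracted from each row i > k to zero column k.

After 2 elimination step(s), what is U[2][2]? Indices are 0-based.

U[2][2] = 3

[col 0] pivot -4
  R1 -= -1*R0 → (0, 3, -4)  (L[1][0] := -1)
  R2 -= 1*R0 → (0, -12, 19)  (L[2][0] := 1)
[col 1] pivot 3
  R2 -= -4*R1 → (0, 0, 3)  (L[2][1] := -4)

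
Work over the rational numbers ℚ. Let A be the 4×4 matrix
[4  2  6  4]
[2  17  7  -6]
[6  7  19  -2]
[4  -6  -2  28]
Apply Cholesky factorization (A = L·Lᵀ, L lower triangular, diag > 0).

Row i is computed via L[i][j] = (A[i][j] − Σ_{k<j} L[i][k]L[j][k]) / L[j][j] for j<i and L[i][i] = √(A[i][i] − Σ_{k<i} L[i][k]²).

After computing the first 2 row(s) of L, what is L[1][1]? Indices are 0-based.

L[1][1] = 4

Step 1: L[0][0] = √(4) = 2.
  L[1][0] = (2) / L[0][0] = 1.
Step 2: L[1][1] = √(16) = 4.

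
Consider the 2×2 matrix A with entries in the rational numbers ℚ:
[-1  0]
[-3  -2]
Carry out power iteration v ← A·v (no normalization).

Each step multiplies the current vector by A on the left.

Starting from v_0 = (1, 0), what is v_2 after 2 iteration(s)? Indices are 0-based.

v_0 = (1, 0).
v_1 = A·v_0 = (-1, -3).
v_2 = A·v_1 = (1, 9).

v_2 = (1, 9)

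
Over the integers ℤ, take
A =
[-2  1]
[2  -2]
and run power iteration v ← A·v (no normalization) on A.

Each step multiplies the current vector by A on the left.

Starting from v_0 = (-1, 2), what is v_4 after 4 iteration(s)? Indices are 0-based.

v_0 = (-1, 2).
v_1 = A·v_0 = (4, -6).
v_2 = A·v_1 = (-14, 20).
v_3 = A·v_2 = (48, -68).
v_4 = A·v_3 = (-164, 232).

v_4 = (-164, 232)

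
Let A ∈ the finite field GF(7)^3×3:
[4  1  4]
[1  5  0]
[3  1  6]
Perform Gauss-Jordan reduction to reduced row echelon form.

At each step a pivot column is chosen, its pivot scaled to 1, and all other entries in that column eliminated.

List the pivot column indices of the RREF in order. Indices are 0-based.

pivot columns: 0, 1, 2

step 1: normalize row 0 (÷4) = (1, 2, 1)
  row 1: subtract 1×row0 = (0, 3, 6)
  row 2: subtract 3×row0 = (0, 2, 3)
step 2: normalize row 1 (÷3) = (0, 1, 2)
  row 0: subtract 2×row1 = (1, 0, 4)
  row 2: subtract 2×row1 = (0, 0, 6)
step 3: normalize row 2 (÷6) = (0, 0, 1)
  row 0: subtract 4×row2 = (1, 0, 0)
  row 1: subtract 2×row2 = (0, 1, 0)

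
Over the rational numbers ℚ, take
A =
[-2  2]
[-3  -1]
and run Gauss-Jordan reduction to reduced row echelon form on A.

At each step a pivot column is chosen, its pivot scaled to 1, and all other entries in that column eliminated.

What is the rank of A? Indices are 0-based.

pivot(0,0)=-2: scale R0 → (1, -1)
  clear (1,0): R1 −= (-3)R0 → (0, -4)
pivot(1,1)=-4: scale R1 → (0, 1)
  clear (0,1): R0 −= (-1)R1 → (1, 0)

rank = 2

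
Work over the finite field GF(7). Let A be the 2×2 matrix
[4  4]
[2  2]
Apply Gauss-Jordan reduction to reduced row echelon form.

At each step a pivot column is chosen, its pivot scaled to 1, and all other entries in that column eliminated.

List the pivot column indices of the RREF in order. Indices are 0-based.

pivot columns: 0

[1] R0 /= 4  ⇒  (1, 1)
     R1 -= 2·R0  ⇒  (0, 0)
column 1 empty below row 1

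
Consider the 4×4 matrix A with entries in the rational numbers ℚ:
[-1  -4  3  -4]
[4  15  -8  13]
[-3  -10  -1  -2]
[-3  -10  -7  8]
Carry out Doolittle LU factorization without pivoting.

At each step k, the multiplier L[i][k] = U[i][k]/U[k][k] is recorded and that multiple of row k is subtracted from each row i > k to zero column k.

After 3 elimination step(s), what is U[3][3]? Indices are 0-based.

U[3][3] = -2

k=0: U[0][0]=-1
  eliminate (1,0): mult=-4, new row 1: (0, -1, 4, -3); set L[1][0]=-4
  eliminate (2,0): mult=3, new row 2: (0, 2, -10, 10); set L[2][0]=3
  eliminate (3,0): mult=3, new row 3: (0, 2, -16, 20); set L[3][0]=3
k=1: U[1][1]=-1
  eliminate (2,1): mult=-2, new row 2: (0, 0, -2, 4); set L[2][1]=-2
  eliminate (3,1): mult=-2, new row 3: (0, 0, -8, 14); set L[3][1]=-2
k=2: U[2][2]=-2
  eliminate (3,2): mult=4, new row 3: (0, 0, 0, -2); set L[3][2]=4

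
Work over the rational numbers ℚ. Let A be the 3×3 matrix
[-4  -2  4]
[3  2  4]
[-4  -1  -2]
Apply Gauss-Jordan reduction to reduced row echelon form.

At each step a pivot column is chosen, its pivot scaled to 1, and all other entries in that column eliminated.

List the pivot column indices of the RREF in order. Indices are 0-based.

pivot columns: 0, 1, 2

[1] R0 /= -4  ⇒  (1, 1/2, -1)
     R1 -= 3·R0  ⇒  (0, 1/2, 7)
     R2 -= -4·R0  ⇒  (0, 1, -6)
[2] R1 /= 1/2  ⇒  (0, 1, 14)
     R0 -= 1/2·R1  ⇒  (1, 0, -8)
     R2 -= 1·R1  ⇒  (0, 0, -20)
[3] R2 /= -20  ⇒  (0, 0, 1)
     R0 -= -8·R2  ⇒  (1, 0, 0)
     R1 -= 14·R2  ⇒  (0, 1, 0)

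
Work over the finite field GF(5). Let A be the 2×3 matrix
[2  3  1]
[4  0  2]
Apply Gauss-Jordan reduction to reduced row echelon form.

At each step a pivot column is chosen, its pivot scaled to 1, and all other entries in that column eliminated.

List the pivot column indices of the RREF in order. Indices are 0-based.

step 1: normalize row 0 (÷2) = (1, 4, 3)
  row 1: subtract 4×row0 = (0, 4, 0)
step 2: normalize row 1 (÷4) = (0, 1, 0)
  row 0: subtract 4×row1 = (1, 0, 3)

pivot columns: 0, 1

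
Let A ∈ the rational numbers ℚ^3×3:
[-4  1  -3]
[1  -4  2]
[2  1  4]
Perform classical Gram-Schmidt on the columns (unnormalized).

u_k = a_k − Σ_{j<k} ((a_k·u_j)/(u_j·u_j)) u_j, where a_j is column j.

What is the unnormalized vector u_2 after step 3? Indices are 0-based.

u_2 = (45/38, 15/19, 75/38)

Step 1: u_0 = a_0 = (-4, 1, 2).
Step 2: u_1 = a_1 − (-2/7)·u_0 = (-1/7, -26/7, 11/7).
Step 3: u_2 = a_2 − (22/21)·u_0 − (-5/114)·u_1 = (45/38, 15/19, 75/38).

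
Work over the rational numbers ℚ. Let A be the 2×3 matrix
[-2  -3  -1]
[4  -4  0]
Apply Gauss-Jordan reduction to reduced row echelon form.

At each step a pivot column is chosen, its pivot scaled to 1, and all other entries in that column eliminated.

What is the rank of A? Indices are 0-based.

rank = 2

[1] R0 /= -2  ⇒  (1, 3/2, 1/2)
     R1 -= 4·R0  ⇒  (0, -10, -2)
[2] R1 /= -10  ⇒  (0, 1, 1/5)
     R0 -= 3/2·R1  ⇒  (1, 0, 1/5)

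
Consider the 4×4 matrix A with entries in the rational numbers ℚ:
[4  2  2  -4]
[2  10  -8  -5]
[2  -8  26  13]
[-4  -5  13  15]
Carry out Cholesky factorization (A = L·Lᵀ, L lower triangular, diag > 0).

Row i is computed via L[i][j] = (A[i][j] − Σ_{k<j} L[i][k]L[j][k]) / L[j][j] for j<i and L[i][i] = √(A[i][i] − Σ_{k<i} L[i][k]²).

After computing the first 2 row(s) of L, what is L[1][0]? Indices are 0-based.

L[1][0] = 1

Step 1: L[0][0] = √(4) = 2.
  L[1][0] = (2) / L[0][0] = 1.
Step 2: L[1][1] = √(9) = 3.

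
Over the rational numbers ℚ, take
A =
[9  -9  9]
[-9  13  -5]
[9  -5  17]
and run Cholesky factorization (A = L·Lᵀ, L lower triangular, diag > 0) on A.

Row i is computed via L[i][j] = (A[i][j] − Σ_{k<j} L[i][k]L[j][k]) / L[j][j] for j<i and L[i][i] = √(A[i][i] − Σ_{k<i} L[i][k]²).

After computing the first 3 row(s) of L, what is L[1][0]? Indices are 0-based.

Step 1: L[0][0] = √(9) = 3.
  L[1][0] = (-9) / L[0][0] = -3.
Step 2: L[1][1] = √(4) = 2.
  L[2][0] = (9) / L[0][0] = 3.
  L[2][1] = (4) / L[1][1] = 2.
Step 3: L[2][2] = √(4) = 2.

L[1][0] = -3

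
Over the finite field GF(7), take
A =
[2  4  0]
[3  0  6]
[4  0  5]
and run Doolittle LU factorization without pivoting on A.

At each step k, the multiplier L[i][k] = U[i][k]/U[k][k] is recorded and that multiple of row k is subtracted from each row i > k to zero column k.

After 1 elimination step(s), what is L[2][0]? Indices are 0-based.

k=0: U[0][0]=2
  eliminate (1,0): mult=5, new row 1: (0, 1, 6); set L[1][0]=5
  eliminate (2,0): mult=2, new row 2: (0, 6, 5); set L[2][0]=2

L[2][0] = 2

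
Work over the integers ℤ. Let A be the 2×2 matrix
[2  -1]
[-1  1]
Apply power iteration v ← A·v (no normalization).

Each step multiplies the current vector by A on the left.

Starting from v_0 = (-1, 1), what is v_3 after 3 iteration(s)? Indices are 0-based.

v_0 = (-1, 1).
v_1 = A·v_0 = (-3, 2).
v_2 = A·v_1 = (-8, 5).
v_3 = A·v_2 = (-21, 13).

v_3 = (-21, 13)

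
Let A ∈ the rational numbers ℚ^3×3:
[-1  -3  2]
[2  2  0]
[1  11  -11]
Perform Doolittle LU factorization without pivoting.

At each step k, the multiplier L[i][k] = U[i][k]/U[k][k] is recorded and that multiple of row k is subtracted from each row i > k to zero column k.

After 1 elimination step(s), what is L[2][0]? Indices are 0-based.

L[2][0] = -1

k=0: U[0][0]=-1
  eliminate (1,0): mult=-2, new row 1: (0, -4, 4); set L[1][0]=-2
  eliminate (2,0): mult=-1, new row 2: (0, 8, -9); set L[2][0]=-1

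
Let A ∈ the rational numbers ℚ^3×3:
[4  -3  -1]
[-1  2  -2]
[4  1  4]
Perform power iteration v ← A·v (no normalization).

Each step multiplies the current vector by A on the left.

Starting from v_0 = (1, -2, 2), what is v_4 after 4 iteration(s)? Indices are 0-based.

v_0 = (1, -2, 2).
v_1 = A·v_0 = (8, -9, 10).
v_2 = A·v_1 = (49, -46, 63).
v_3 = A·v_2 = (271, -267, 402).
v_4 = A·v_3 = (1483, -1609, 2425).

v_4 = (1483, -1609, 2425)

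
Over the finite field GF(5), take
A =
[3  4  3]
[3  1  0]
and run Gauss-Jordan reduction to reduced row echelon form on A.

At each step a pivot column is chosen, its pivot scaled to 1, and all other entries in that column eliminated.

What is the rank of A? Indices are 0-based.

[1] R0 /= 3  ⇒  (1, 3, 1)
     R1 -= 3·R0  ⇒  (0, 2, 2)
[2] R1 /= 2  ⇒  (0, 1, 1)
     R0 -= 3·R1  ⇒  (1, 0, 3)

rank = 2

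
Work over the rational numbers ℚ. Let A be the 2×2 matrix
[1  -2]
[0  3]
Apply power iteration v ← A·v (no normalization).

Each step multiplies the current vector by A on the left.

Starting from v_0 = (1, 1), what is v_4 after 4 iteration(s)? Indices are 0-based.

v_4 = (-79, 81)

v_0 = (1, 1).
v_1 = A·v_0 = (-1, 3).
v_2 = A·v_1 = (-7, 9).
v_3 = A·v_2 = (-25, 27).
v_4 = A·v_3 = (-79, 81).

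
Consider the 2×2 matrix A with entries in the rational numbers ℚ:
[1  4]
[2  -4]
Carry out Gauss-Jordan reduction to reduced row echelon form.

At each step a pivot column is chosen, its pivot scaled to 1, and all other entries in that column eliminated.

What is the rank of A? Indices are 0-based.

rank = 2

step 1: normalize row 0 (÷1) = (1, 4)
  row 1: subtract 2×row0 = (0, -12)
step 2: normalize row 1 (÷-12) = (0, 1)
  row 0: subtract 4×row1 = (1, 0)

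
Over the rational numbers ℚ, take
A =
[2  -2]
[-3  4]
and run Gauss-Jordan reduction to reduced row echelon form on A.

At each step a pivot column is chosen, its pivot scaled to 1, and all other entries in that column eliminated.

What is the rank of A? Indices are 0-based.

step 1: normalize row 0 (÷2) = (1, -1)
  row 1: subtract -3×row0 = (0, 1)
step 2: normalize row 1 (÷1) = (0, 1)
  row 0: subtract -1×row1 = (1, 0)

rank = 2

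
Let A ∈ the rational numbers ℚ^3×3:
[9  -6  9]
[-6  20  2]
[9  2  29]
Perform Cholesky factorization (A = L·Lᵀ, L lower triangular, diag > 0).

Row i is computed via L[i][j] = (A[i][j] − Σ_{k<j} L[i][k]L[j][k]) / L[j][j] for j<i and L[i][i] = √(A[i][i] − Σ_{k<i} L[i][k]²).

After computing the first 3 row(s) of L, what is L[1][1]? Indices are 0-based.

Step 1: L[0][0] = √(9) = 3.
  L[1][0] = (-6) / L[0][0] = -2.
Step 2: L[1][1] = √(16) = 4.
  L[2][0] = (9) / L[0][0] = 3.
  L[2][1] = (8) / L[1][1] = 2.
Step 3: L[2][2] = √(16) = 4.

L[1][1] = 4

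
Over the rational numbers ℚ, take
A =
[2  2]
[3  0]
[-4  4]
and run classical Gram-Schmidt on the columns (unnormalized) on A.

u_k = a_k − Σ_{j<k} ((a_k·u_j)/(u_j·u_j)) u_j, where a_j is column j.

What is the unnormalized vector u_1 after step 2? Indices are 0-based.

u_1 = (82/29, 36/29, 68/29)

Step 1: u_0 = a_0 = (2, 3, -4).
Step 2: u_1 = a_1 − (-12/29)·u_0 = (82/29, 36/29, 68/29).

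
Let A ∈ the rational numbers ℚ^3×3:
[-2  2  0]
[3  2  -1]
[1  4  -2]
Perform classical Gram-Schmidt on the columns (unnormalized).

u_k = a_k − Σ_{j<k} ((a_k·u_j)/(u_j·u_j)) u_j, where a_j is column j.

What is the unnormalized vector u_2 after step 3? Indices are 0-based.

u_2 = (1/3, 1/3, -1/3)

Step 1: u_0 = a_0 = (-2, 3, 1).
Step 2: u_1 = a_1 − (3/7)·u_0 = (20/7, 5/7, 25/7).
Step 3: u_2 = a_2 − (-5/14)·u_0 − (-11/30)·u_1 = (1/3, 1/3, -1/3).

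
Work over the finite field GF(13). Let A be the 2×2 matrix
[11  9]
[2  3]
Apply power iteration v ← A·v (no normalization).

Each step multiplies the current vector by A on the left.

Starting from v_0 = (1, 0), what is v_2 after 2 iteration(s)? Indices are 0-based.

v_0 = (1, 0).
v_1 = A·v_0 = (11, 2).
v_2 = A·v_1 = (9, 2).

v_2 = (9, 2)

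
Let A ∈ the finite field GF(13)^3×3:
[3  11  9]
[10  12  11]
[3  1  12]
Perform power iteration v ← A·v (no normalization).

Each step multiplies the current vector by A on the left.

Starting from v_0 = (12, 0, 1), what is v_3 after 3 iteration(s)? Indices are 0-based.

v_3 = (0, 12, 10)

v_0 = (12, 0, 1).
v_1 = A·v_0 = (6, 1, 9).
v_2 = A·v_1 = (6, 2, 10).
v_3 = A·v_2 = (0, 12, 10).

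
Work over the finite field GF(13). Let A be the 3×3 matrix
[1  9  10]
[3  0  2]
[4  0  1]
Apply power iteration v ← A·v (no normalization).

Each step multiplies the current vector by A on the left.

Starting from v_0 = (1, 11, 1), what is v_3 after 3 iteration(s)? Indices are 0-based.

v_0 = (1, 11, 1).
v_1 = A·v_0 = (6, 5, 5).
v_2 = A·v_1 = (10, 2, 3).
v_3 = A·v_2 = (6, 10, 4).

v_3 = (6, 10, 4)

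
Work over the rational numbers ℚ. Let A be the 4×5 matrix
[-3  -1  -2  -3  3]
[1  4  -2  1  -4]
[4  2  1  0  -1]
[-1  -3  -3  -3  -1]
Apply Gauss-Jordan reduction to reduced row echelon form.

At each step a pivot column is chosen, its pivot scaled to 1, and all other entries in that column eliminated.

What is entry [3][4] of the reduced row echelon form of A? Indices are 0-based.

M[3][4] = -221/162

pivot(0,0)=-3: scale R0 → (1, 1/3, 2/3, 1, -1)
  clear (1,0): R1 −= (1)R0 → (0, 11/3, -8/3, 0, -3)
  clear (2,0): R2 −= (4)R0 → (0, 2/3, -5/3, -4, 3)
  clear (3,0): R3 −= (-1)R0 → (0, -8/3, -7/3, -2, -2)
pivot(1,1)=11/3: scale R1 → (0, 1, -8/11, 0, -9/11)
  clear (0,1): R0 −= (1/3)R1 → (1, 0, 10/11, 1, -8/11)
  clear (2,1): R2 −= (2/3)R1 → (0, 0, -13/11, -4, 39/11)
  clear (3,1): R3 −= (-8/3)R1 → (0, 0, -47/11, -2, -46/11)
pivot(2,2)=-13/11: scale R2 → (0, 0, 1, 44/13, -3)
  clear (0,2): R0 −= (10/11)R2 → (1, 0, 0, -27/13, 2)
  clear (1,2): R1 −= (-8/11)R2 → (0, 1, 0, 32/13, -3)
  clear (3,2): R3 −= (-47/11)R2 → (0, 0, 0, 162/13, -17)
pivot(3,3)=162/13: scale R3 → (0, 0, 0, 1, -221/162)
  clear (0,3): R0 −= (-27/13)R3 → (1, 0, 0, 0, -5/6)
  clear (1,3): R1 −= (32/13)R3 → (0, 1, 0, 0, 29/81)
  clear (2,3): R2 −= (44/13)R3 → (0, 0, 1, 0, 131/81)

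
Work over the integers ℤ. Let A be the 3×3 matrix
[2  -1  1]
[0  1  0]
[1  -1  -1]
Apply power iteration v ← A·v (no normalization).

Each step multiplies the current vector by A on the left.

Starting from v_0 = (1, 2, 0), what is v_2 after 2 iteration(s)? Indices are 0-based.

v_0 = (1, 2, 0).
v_1 = A·v_0 = (0, 2, -1).
v_2 = A·v_1 = (-3, 2, -1).

v_2 = (-3, 2, -1)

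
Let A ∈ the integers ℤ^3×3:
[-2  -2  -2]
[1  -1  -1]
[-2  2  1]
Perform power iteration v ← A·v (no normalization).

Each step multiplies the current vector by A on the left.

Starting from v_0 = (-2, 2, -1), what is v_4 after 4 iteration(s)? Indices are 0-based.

v_0 = (-2, 2, -1).
v_1 = A·v_0 = (2, -3, 7).
v_2 = A·v_1 = (-12, -2, -3).
v_3 = A·v_2 = (34, -7, 17).
v_4 = A·v_3 = (-88, 24, -65).

v_4 = (-88, 24, -65)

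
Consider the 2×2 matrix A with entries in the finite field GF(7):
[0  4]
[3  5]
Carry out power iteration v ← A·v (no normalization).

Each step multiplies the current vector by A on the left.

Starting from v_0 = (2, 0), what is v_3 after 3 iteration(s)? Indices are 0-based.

v_3 = (1, 5)

v_0 = (2, 0).
v_1 = A·v_0 = (0, 6).
v_2 = A·v_1 = (3, 2).
v_3 = A·v_2 = (1, 5).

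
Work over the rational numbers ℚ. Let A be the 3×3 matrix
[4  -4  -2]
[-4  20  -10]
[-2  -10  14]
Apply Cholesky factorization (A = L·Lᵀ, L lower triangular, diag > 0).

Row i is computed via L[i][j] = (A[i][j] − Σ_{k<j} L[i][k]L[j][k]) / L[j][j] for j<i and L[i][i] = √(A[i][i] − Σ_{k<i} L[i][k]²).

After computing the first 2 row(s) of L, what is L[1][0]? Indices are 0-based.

L[1][0] = -2

Step 1: L[0][0] = √(4) = 2.
  L[1][0] = (-4) / L[0][0] = -2.
Step 2: L[1][1] = √(16) = 4.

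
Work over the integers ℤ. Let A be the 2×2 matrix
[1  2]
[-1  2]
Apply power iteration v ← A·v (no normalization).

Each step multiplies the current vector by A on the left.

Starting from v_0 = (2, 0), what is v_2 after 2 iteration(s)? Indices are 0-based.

v_0 = (2, 0).
v_1 = A·v_0 = (2, -2).
v_2 = A·v_1 = (-2, -6).

v_2 = (-2, -6)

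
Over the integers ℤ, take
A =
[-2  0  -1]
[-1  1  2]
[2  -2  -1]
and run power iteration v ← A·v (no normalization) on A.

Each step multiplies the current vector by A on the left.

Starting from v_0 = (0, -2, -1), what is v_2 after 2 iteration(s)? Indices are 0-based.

v_2 = (-7, 5, 5)

v_0 = (0, -2, -1).
v_1 = A·v_0 = (1, -4, 5).
v_2 = A·v_1 = (-7, 5, 5).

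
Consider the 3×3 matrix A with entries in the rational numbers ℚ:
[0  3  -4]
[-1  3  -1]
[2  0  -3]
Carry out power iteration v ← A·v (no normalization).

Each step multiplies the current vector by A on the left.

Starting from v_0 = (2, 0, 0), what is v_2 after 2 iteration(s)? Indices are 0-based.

v_0 = (2, 0, 0).
v_1 = A·v_0 = (0, -2, 4).
v_2 = A·v_1 = (-22, -10, -12).

v_2 = (-22, -10, -12)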